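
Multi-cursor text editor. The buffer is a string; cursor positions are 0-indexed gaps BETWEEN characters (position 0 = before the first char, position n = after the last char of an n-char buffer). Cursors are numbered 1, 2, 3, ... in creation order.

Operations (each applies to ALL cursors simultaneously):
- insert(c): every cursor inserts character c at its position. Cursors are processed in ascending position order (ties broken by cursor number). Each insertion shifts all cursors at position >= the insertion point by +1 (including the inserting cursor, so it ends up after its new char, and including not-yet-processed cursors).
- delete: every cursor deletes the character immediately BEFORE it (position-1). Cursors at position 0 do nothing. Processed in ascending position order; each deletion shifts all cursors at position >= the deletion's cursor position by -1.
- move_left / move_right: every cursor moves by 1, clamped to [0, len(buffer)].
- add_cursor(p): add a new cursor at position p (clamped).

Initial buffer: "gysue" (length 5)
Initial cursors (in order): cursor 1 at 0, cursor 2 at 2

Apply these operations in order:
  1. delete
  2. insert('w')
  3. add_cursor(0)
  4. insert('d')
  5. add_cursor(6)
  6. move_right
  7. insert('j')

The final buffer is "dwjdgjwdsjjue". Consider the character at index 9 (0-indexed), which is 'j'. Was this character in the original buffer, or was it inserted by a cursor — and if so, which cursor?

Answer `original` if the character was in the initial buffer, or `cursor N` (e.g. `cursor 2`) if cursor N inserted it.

After op 1 (delete): buffer="gsue" (len 4), cursors c1@0 c2@1, authorship ....
After op 2 (insert('w')): buffer="wgwsue" (len 6), cursors c1@1 c2@3, authorship 1.2...
After op 3 (add_cursor(0)): buffer="wgwsue" (len 6), cursors c3@0 c1@1 c2@3, authorship 1.2...
After op 4 (insert('d')): buffer="dwdgwdsue" (len 9), cursors c3@1 c1@3 c2@6, authorship 311.22...
After op 5 (add_cursor(6)): buffer="dwdgwdsue" (len 9), cursors c3@1 c1@3 c2@6 c4@6, authorship 311.22...
After op 6 (move_right): buffer="dwdgwdsue" (len 9), cursors c3@2 c1@4 c2@7 c4@7, authorship 311.22...
After op 7 (insert('j')): buffer="dwjdgjwdsjjue" (len 13), cursors c3@3 c1@6 c2@11 c4@11, authorship 3131.122.24..
Authorship (.=original, N=cursor N): 3 1 3 1 . 1 2 2 . 2 4 . .
Index 9: author = 2

Answer: cursor 2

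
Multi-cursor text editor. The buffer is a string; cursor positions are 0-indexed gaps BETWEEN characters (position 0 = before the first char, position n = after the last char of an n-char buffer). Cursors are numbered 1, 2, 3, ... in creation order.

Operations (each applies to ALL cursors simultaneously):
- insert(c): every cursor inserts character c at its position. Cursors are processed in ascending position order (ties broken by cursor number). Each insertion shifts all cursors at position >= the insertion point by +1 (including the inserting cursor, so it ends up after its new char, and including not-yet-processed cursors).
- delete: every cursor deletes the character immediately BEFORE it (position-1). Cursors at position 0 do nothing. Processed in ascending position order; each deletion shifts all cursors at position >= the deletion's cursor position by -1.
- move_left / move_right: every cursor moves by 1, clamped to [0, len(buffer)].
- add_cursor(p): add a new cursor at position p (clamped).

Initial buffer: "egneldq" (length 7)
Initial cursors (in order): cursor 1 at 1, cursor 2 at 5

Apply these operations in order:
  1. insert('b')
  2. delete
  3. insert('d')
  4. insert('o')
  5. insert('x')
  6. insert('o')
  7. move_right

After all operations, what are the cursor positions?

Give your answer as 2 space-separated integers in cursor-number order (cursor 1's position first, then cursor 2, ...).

Answer: 6 14

Derivation:
After op 1 (insert('b')): buffer="ebgnelbdq" (len 9), cursors c1@2 c2@7, authorship .1....2..
After op 2 (delete): buffer="egneldq" (len 7), cursors c1@1 c2@5, authorship .......
After op 3 (insert('d')): buffer="edgnelddq" (len 9), cursors c1@2 c2@7, authorship .1....2..
After op 4 (insert('o')): buffer="edogneldodq" (len 11), cursors c1@3 c2@9, authorship .11....22..
After op 5 (insert('x')): buffer="edoxgneldoxdq" (len 13), cursors c1@4 c2@11, authorship .111....222..
After op 6 (insert('o')): buffer="edoxogneldoxodq" (len 15), cursors c1@5 c2@13, authorship .1111....2222..
After op 7 (move_right): buffer="edoxogneldoxodq" (len 15), cursors c1@6 c2@14, authorship .1111....2222..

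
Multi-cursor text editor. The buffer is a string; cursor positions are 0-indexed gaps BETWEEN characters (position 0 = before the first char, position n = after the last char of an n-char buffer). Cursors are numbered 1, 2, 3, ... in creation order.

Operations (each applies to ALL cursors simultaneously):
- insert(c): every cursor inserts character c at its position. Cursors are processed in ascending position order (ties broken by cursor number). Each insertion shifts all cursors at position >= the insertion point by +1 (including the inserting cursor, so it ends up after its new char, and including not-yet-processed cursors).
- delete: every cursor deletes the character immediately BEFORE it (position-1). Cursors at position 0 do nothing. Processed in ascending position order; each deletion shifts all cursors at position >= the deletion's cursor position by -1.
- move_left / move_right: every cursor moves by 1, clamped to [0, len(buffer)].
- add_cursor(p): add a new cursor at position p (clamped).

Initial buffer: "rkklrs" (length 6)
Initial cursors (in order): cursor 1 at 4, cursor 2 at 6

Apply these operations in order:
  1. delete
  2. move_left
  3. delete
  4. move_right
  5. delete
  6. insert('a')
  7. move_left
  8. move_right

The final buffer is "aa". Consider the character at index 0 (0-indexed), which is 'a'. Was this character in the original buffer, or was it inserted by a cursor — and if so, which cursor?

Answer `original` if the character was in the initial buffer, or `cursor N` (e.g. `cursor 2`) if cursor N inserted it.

Answer: cursor 1

Derivation:
After op 1 (delete): buffer="rkkr" (len 4), cursors c1@3 c2@4, authorship ....
After op 2 (move_left): buffer="rkkr" (len 4), cursors c1@2 c2@3, authorship ....
After op 3 (delete): buffer="rr" (len 2), cursors c1@1 c2@1, authorship ..
After op 4 (move_right): buffer="rr" (len 2), cursors c1@2 c2@2, authorship ..
After op 5 (delete): buffer="" (len 0), cursors c1@0 c2@0, authorship 
After op 6 (insert('a')): buffer="aa" (len 2), cursors c1@2 c2@2, authorship 12
After op 7 (move_left): buffer="aa" (len 2), cursors c1@1 c2@1, authorship 12
After op 8 (move_right): buffer="aa" (len 2), cursors c1@2 c2@2, authorship 12
Authorship (.=original, N=cursor N): 1 2
Index 0: author = 1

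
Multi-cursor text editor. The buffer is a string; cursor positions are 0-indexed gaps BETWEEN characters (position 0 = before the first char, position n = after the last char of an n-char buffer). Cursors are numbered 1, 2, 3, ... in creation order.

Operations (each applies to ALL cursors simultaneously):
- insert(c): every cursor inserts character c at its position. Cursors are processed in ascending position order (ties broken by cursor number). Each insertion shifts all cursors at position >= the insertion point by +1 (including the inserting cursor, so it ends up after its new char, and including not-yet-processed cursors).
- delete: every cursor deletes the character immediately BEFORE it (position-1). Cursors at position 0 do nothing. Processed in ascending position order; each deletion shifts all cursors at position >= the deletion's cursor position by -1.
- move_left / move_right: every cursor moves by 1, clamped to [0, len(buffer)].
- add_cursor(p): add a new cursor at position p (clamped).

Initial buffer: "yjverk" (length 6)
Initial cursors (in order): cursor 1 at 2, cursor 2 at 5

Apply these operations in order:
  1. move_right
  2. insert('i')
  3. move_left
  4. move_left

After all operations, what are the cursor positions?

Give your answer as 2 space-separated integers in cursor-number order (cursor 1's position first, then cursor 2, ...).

After op 1 (move_right): buffer="yjverk" (len 6), cursors c1@3 c2@6, authorship ......
After op 2 (insert('i')): buffer="yjvierki" (len 8), cursors c1@4 c2@8, authorship ...1...2
After op 3 (move_left): buffer="yjvierki" (len 8), cursors c1@3 c2@7, authorship ...1...2
After op 4 (move_left): buffer="yjvierki" (len 8), cursors c1@2 c2@6, authorship ...1...2

Answer: 2 6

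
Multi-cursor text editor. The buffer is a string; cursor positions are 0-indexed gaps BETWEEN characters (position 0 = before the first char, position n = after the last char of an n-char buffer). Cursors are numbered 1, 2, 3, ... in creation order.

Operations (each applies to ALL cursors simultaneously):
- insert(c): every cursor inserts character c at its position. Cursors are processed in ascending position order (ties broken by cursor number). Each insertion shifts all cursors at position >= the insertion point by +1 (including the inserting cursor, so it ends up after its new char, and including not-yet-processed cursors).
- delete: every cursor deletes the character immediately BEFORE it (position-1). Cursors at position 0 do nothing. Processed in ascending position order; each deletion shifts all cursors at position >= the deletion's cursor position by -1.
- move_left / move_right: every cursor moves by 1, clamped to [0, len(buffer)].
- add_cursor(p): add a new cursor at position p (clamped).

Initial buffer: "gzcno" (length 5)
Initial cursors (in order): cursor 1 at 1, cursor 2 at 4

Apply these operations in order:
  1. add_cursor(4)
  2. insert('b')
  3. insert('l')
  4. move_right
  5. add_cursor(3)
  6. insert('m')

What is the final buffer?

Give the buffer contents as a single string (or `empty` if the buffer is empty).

Answer: gblmzmcnbbllomm

Derivation:
After op 1 (add_cursor(4)): buffer="gzcno" (len 5), cursors c1@1 c2@4 c3@4, authorship .....
After op 2 (insert('b')): buffer="gbzcnbbo" (len 8), cursors c1@2 c2@7 c3@7, authorship .1...23.
After op 3 (insert('l')): buffer="gblzcnbbllo" (len 11), cursors c1@3 c2@10 c3@10, authorship .11...2323.
After op 4 (move_right): buffer="gblzcnbbllo" (len 11), cursors c1@4 c2@11 c3@11, authorship .11...2323.
After op 5 (add_cursor(3)): buffer="gblzcnbbllo" (len 11), cursors c4@3 c1@4 c2@11 c3@11, authorship .11...2323.
After op 6 (insert('m')): buffer="gblmzmcnbbllomm" (len 15), cursors c4@4 c1@6 c2@15 c3@15, authorship .114.1..2323.23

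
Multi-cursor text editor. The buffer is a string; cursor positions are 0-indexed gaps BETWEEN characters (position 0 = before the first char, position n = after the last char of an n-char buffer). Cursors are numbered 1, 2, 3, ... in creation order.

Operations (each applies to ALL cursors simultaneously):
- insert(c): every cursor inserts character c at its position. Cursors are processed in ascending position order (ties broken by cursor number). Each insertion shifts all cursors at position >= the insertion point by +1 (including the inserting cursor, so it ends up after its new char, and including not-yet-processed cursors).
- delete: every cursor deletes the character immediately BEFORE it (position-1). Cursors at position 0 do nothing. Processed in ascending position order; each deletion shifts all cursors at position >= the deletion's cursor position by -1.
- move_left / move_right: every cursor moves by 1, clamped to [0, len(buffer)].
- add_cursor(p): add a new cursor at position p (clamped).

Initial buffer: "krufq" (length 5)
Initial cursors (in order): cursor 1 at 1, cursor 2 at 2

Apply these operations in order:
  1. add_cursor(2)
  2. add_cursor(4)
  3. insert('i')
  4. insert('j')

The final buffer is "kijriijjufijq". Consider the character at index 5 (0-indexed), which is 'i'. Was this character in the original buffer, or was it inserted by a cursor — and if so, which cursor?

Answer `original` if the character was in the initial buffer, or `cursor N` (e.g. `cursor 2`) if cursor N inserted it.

After op 1 (add_cursor(2)): buffer="krufq" (len 5), cursors c1@1 c2@2 c3@2, authorship .....
After op 2 (add_cursor(4)): buffer="krufq" (len 5), cursors c1@1 c2@2 c3@2 c4@4, authorship .....
After op 3 (insert('i')): buffer="kiriiufiq" (len 9), cursors c1@2 c2@5 c3@5 c4@8, authorship .1.23..4.
After op 4 (insert('j')): buffer="kijriijjufijq" (len 13), cursors c1@3 c2@8 c3@8 c4@12, authorship .11.2323..44.
Authorship (.=original, N=cursor N): . 1 1 . 2 3 2 3 . . 4 4 .
Index 5: author = 3

Answer: cursor 3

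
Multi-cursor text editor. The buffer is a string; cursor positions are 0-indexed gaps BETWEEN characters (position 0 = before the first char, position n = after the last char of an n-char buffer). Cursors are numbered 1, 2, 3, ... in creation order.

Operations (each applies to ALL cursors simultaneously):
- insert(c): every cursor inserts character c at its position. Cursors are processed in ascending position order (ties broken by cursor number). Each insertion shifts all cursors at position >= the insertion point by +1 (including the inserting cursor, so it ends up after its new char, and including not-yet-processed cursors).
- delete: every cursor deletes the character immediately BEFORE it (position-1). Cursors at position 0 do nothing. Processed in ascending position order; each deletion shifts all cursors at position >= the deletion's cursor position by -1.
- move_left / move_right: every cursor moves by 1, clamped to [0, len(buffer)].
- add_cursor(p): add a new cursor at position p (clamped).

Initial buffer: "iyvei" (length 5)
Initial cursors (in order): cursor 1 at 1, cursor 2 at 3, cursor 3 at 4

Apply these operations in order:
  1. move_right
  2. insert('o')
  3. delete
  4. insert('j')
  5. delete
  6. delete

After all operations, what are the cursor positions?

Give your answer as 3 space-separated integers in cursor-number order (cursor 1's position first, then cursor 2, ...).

Answer: 1 2 2

Derivation:
After op 1 (move_right): buffer="iyvei" (len 5), cursors c1@2 c2@4 c3@5, authorship .....
After op 2 (insert('o')): buffer="iyoveoio" (len 8), cursors c1@3 c2@6 c3@8, authorship ..1..2.3
After op 3 (delete): buffer="iyvei" (len 5), cursors c1@2 c2@4 c3@5, authorship .....
After op 4 (insert('j')): buffer="iyjvejij" (len 8), cursors c1@3 c2@6 c3@8, authorship ..1..2.3
After op 5 (delete): buffer="iyvei" (len 5), cursors c1@2 c2@4 c3@5, authorship .....
After op 6 (delete): buffer="iv" (len 2), cursors c1@1 c2@2 c3@2, authorship ..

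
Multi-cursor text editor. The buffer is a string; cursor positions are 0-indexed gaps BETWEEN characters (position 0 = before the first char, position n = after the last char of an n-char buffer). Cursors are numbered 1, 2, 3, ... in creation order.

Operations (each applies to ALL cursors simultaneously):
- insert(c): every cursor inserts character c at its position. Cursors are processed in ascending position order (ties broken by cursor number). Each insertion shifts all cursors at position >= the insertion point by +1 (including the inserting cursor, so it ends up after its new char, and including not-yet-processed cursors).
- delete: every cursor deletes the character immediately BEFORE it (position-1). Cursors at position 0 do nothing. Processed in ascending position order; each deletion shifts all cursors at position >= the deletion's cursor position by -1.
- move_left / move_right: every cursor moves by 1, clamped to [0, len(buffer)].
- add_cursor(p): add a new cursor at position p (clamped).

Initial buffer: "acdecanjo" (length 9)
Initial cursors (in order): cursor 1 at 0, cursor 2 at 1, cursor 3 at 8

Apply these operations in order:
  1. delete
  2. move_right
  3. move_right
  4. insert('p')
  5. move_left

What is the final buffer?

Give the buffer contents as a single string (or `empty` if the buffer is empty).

Answer: cdppecanop

Derivation:
After op 1 (delete): buffer="cdecano" (len 7), cursors c1@0 c2@0 c3@6, authorship .......
After op 2 (move_right): buffer="cdecano" (len 7), cursors c1@1 c2@1 c3@7, authorship .......
After op 3 (move_right): buffer="cdecano" (len 7), cursors c1@2 c2@2 c3@7, authorship .......
After op 4 (insert('p')): buffer="cdppecanop" (len 10), cursors c1@4 c2@4 c3@10, authorship ..12.....3
After op 5 (move_left): buffer="cdppecanop" (len 10), cursors c1@3 c2@3 c3@9, authorship ..12.....3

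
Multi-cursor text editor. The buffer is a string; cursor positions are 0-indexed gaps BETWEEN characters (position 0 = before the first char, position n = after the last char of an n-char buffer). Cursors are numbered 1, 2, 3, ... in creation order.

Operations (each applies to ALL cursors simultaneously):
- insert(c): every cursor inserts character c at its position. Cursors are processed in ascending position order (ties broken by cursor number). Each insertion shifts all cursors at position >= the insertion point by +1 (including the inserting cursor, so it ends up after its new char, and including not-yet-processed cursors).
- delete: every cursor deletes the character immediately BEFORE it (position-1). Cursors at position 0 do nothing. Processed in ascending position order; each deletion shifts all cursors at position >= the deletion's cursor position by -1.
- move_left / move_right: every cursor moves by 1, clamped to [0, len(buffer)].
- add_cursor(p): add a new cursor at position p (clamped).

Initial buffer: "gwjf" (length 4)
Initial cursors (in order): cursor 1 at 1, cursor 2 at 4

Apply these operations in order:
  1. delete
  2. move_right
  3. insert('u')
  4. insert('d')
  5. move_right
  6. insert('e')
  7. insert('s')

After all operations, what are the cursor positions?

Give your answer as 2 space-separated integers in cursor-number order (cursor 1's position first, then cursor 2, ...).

After op 1 (delete): buffer="wj" (len 2), cursors c1@0 c2@2, authorship ..
After op 2 (move_right): buffer="wj" (len 2), cursors c1@1 c2@2, authorship ..
After op 3 (insert('u')): buffer="wuju" (len 4), cursors c1@2 c2@4, authorship .1.2
After op 4 (insert('d')): buffer="wudjud" (len 6), cursors c1@3 c2@6, authorship .11.22
After op 5 (move_right): buffer="wudjud" (len 6), cursors c1@4 c2@6, authorship .11.22
After op 6 (insert('e')): buffer="wudjeude" (len 8), cursors c1@5 c2@8, authorship .11.1222
After op 7 (insert('s')): buffer="wudjesudes" (len 10), cursors c1@6 c2@10, authorship .11.112222

Answer: 6 10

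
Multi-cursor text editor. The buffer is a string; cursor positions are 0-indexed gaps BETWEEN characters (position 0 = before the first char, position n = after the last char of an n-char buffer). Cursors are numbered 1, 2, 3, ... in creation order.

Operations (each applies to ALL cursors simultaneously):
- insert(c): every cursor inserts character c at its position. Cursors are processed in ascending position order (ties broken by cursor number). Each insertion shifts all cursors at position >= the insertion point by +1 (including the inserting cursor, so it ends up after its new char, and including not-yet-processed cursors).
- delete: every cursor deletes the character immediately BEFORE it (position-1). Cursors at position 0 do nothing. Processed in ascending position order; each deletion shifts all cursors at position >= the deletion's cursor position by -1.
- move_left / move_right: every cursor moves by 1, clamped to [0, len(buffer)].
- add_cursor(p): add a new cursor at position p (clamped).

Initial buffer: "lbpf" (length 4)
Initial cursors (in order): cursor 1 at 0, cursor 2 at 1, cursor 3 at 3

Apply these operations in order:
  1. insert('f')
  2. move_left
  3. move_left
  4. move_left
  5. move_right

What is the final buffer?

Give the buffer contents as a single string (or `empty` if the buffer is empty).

Answer: flfbpff

Derivation:
After op 1 (insert('f')): buffer="flfbpff" (len 7), cursors c1@1 c2@3 c3@6, authorship 1.2..3.
After op 2 (move_left): buffer="flfbpff" (len 7), cursors c1@0 c2@2 c3@5, authorship 1.2..3.
After op 3 (move_left): buffer="flfbpff" (len 7), cursors c1@0 c2@1 c3@4, authorship 1.2..3.
After op 4 (move_left): buffer="flfbpff" (len 7), cursors c1@0 c2@0 c3@3, authorship 1.2..3.
After op 5 (move_right): buffer="flfbpff" (len 7), cursors c1@1 c2@1 c3@4, authorship 1.2..3.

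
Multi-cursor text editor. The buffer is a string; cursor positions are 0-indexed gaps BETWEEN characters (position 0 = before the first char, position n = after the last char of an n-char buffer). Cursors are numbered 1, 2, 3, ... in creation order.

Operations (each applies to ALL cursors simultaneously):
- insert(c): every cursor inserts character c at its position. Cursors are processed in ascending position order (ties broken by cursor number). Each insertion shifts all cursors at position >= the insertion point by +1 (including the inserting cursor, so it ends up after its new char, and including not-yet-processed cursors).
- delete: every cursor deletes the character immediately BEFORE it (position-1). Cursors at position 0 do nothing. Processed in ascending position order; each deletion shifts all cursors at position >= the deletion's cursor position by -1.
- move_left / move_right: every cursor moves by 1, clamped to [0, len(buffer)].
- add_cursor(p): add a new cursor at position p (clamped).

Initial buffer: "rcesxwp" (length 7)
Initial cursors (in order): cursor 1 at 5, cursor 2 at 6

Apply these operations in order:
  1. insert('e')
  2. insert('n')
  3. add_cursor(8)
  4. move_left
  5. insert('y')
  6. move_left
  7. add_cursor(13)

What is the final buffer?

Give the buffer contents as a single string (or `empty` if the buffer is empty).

Answer: rcesxeynyweynp

Derivation:
After op 1 (insert('e')): buffer="rcesxewep" (len 9), cursors c1@6 c2@8, authorship .....1.2.
After op 2 (insert('n')): buffer="rcesxenwenp" (len 11), cursors c1@7 c2@10, authorship .....11.22.
After op 3 (add_cursor(8)): buffer="rcesxenwenp" (len 11), cursors c1@7 c3@8 c2@10, authorship .....11.22.
After op 4 (move_left): buffer="rcesxenwenp" (len 11), cursors c1@6 c3@7 c2@9, authorship .....11.22.
After op 5 (insert('y')): buffer="rcesxeynyweynp" (len 14), cursors c1@7 c3@9 c2@12, authorship .....1113.222.
After op 6 (move_left): buffer="rcesxeynyweynp" (len 14), cursors c1@6 c3@8 c2@11, authorship .....1113.222.
After op 7 (add_cursor(13)): buffer="rcesxeynyweynp" (len 14), cursors c1@6 c3@8 c2@11 c4@13, authorship .....1113.222.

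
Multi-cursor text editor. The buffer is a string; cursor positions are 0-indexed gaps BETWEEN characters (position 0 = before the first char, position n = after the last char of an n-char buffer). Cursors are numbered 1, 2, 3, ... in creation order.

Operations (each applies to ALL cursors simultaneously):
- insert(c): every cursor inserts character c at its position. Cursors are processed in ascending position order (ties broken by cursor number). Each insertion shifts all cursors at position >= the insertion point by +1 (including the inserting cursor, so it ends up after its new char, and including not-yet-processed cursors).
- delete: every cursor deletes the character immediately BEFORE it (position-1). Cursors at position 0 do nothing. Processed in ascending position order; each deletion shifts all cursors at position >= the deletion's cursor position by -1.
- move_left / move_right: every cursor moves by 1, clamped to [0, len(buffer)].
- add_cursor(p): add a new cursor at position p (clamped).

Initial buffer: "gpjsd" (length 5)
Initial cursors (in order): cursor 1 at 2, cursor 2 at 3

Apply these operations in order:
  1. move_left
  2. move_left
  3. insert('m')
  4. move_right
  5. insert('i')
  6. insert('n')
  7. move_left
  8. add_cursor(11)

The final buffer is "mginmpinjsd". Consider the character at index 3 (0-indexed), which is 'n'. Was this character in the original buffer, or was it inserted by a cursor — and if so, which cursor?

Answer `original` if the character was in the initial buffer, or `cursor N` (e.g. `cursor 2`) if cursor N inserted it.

Answer: cursor 1

Derivation:
After op 1 (move_left): buffer="gpjsd" (len 5), cursors c1@1 c2@2, authorship .....
After op 2 (move_left): buffer="gpjsd" (len 5), cursors c1@0 c2@1, authorship .....
After op 3 (insert('m')): buffer="mgmpjsd" (len 7), cursors c1@1 c2@3, authorship 1.2....
After op 4 (move_right): buffer="mgmpjsd" (len 7), cursors c1@2 c2@4, authorship 1.2....
After op 5 (insert('i')): buffer="mgimpijsd" (len 9), cursors c1@3 c2@6, authorship 1.12.2...
After op 6 (insert('n')): buffer="mginmpinjsd" (len 11), cursors c1@4 c2@8, authorship 1.112.22...
After op 7 (move_left): buffer="mginmpinjsd" (len 11), cursors c1@3 c2@7, authorship 1.112.22...
After op 8 (add_cursor(11)): buffer="mginmpinjsd" (len 11), cursors c1@3 c2@7 c3@11, authorship 1.112.22...
Authorship (.=original, N=cursor N): 1 . 1 1 2 . 2 2 . . .
Index 3: author = 1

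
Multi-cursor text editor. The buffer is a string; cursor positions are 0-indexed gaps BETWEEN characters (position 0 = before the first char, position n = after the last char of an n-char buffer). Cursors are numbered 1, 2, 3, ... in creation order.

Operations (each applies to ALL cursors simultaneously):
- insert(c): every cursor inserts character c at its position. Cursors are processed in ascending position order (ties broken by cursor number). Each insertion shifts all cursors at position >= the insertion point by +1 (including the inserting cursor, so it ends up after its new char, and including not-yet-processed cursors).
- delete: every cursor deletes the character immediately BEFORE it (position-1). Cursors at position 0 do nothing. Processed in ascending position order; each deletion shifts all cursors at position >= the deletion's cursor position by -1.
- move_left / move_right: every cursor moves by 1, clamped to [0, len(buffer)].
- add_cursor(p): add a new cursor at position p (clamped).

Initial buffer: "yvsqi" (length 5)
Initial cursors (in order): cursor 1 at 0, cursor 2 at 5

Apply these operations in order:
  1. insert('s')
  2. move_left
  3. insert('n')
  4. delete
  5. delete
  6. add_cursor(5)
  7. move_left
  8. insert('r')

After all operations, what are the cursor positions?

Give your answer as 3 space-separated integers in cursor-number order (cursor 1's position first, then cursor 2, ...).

After op 1 (insert('s')): buffer="syvsqis" (len 7), cursors c1@1 c2@7, authorship 1.....2
After op 2 (move_left): buffer="syvsqis" (len 7), cursors c1@0 c2@6, authorship 1.....2
After op 3 (insert('n')): buffer="nsyvsqins" (len 9), cursors c1@1 c2@8, authorship 11.....22
After op 4 (delete): buffer="syvsqis" (len 7), cursors c1@0 c2@6, authorship 1.....2
After op 5 (delete): buffer="syvsqs" (len 6), cursors c1@0 c2@5, authorship 1....2
After op 6 (add_cursor(5)): buffer="syvsqs" (len 6), cursors c1@0 c2@5 c3@5, authorship 1....2
After op 7 (move_left): buffer="syvsqs" (len 6), cursors c1@0 c2@4 c3@4, authorship 1....2
After op 8 (insert('r')): buffer="rsyvsrrqs" (len 9), cursors c1@1 c2@7 c3@7, authorship 11...23.2

Answer: 1 7 7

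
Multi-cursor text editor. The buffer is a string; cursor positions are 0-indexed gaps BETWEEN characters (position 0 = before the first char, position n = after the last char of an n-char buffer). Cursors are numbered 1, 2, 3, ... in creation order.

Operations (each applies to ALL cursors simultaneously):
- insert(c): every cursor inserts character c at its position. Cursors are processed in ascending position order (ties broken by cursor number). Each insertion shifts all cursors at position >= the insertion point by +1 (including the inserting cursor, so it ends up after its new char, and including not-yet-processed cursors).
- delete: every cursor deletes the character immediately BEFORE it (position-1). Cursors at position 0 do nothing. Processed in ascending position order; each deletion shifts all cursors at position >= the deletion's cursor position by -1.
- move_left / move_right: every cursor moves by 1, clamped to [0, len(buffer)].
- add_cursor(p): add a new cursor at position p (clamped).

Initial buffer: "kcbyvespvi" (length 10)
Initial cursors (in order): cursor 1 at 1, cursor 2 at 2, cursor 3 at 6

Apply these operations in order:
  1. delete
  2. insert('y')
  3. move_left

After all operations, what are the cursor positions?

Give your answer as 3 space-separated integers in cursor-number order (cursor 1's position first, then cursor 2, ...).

After op 1 (delete): buffer="byvspvi" (len 7), cursors c1@0 c2@0 c3@3, authorship .......
After op 2 (insert('y')): buffer="yybyvyspvi" (len 10), cursors c1@2 c2@2 c3@6, authorship 12...3....
After op 3 (move_left): buffer="yybyvyspvi" (len 10), cursors c1@1 c2@1 c3@5, authorship 12...3....

Answer: 1 1 5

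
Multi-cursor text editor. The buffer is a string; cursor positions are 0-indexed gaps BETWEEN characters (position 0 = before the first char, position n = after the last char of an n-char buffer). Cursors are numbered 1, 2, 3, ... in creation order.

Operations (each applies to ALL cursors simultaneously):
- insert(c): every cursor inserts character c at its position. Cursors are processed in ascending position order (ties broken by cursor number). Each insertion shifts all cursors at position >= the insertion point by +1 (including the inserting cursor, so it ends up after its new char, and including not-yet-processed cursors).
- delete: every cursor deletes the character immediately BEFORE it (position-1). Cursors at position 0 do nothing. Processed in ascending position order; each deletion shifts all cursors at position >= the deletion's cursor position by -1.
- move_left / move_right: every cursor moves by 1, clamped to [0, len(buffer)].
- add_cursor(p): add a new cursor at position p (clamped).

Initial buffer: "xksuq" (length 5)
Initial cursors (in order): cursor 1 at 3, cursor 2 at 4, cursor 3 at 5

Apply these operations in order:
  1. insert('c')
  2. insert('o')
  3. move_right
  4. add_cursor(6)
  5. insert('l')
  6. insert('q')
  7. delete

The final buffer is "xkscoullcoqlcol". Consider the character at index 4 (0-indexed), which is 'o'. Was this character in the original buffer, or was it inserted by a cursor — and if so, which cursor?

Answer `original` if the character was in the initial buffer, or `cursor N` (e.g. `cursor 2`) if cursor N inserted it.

Answer: cursor 1

Derivation:
After op 1 (insert('c')): buffer="xkscucqc" (len 8), cursors c1@4 c2@6 c3@8, authorship ...1.2.3
After op 2 (insert('o')): buffer="xkscoucoqco" (len 11), cursors c1@5 c2@8 c3@11, authorship ...11.22.33
After op 3 (move_right): buffer="xkscoucoqco" (len 11), cursors c1@6 c2@9 c3@11, authorship ...11.22.33
After op 4 (add_cursor(6)): buffer="xkscoucoqco" (len 11), cursors c1@6 c4@6 c2@9 c3@11, authorship ...11.22.33
After op 5 (insert('l')): buffer="xkscoullcoqlcol" (len 15), cursors c1@8 c4@8 c2@12 c3@15, authorship ...11.1422.2333
After op 6 (insert('q')): buffer="xkscoullqqcoqlqcolq" (len 19), cursors c1@10 c4@10 c2@15 c3@19, authorship ...11.141422.223333
After op 7 (delete): buffer="xkscoullcoqlcol" (len 15), cursors c1@8 c4@8 c2@12 c3@15, authorship ...11.1422.2333
Authorship (.=original, N=cursor N): . . . 1 1 . 1 4 2 2 . 2 3 3 3
Index 4: author = 1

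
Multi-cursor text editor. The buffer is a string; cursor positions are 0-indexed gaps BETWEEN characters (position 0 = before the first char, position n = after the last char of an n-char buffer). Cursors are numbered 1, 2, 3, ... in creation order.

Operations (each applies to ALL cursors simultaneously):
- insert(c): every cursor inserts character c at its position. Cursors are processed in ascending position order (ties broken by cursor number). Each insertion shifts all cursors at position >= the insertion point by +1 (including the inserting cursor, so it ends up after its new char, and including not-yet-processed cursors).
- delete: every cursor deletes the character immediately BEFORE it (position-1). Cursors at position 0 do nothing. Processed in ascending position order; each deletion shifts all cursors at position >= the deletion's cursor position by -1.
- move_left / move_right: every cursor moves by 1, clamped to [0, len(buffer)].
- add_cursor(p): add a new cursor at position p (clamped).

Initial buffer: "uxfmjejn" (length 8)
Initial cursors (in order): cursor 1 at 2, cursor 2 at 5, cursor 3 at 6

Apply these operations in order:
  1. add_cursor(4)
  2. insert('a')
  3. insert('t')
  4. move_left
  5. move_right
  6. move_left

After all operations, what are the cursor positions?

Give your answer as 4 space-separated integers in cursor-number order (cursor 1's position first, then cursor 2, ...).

After op 1 (add_cursor(4)): buffer="uxfmjejn" (len 8), cursors c1@2 c4@4 c2@5 c3@6, authorship ........
After op 2 (insert('a')): buffer="uxafmajaeajn" (len 12), cursors c1@3 c4@6 c2@8 c3@10, authorship ..1..4.2.3..
After op 3 (insert('t')): buffer="uxatfmatjateatjn" (len 16), cursors c1@4 c4@8 c2@11 c3@14, authorship ..11..44.22.33..
After op 4 (move_left): buffer="uxatfmatjateatjn" (len 16), cursors c1@3 c4@7 c2@10 c3@13, authorship ..11..44.22.33..
After op 5 (move_right): buffer="uxatfmatjateatjn" (len 16), cursors c1@4 c4@8 c2@11 c3@14, authorship ..11..44.22.33..
After op 6 (move_left): buffer="uxatfmatjateatjn" (len 16), cursors c1@3 c4@7 c2@10 c3@13, authorship ..11..44.22.33..

Answer: 3 10 13 7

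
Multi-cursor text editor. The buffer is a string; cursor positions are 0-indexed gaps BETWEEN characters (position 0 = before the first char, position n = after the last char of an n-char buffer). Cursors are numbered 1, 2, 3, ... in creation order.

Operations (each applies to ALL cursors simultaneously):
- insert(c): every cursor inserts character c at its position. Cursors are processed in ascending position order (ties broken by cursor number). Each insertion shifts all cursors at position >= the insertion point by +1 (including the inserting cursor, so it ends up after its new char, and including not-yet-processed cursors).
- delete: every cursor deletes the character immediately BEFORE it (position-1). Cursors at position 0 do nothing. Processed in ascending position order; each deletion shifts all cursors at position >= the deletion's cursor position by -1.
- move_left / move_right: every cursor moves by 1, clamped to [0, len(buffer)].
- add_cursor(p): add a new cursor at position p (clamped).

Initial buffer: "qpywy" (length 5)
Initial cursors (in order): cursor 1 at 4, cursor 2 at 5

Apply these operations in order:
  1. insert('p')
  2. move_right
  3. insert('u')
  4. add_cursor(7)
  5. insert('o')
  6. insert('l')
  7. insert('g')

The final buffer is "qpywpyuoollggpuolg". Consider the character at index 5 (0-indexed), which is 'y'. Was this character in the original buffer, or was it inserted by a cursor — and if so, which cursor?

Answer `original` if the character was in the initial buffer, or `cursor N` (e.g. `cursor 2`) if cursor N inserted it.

After op 1 (insert('p')): buffer="qpywpyp" (len 7), cursors c1@5 c2@7, authorship ....1.2
After op 2 (move_right): buffer="qpywpyp" (len 7), cursors c1@6 c2@7, authorship ....1.2
After op 3 (insert('u')): buffer="qpywpyupu" (len 9), cursors c1@7 c2@9, authorship ....1.122
After op 4 (add_cursor(7)): buffer="qpywpyupu" (len 9), cursors c1@7 c3@7 c2@9, authorship ....1.122
After op 5 (insert('o')): buffer="qpywpyuoopuo" (len 12), cursors c1@9 c3@9 c2@12, authorship ....1.113222
After op 6 (insert('l')): buffer="qpywpyuoollpuol" (len 15), cursors c1@11 c3@11 c2@15, authorship ....1.113132222
After op 7 (insert('g')): buffer="qpywpyuoollggpuolg" (len 18), cursors c1@13 c3@13 c2@18, authorship ....1.113131322222
Authorship (.=original, N=cursor N): . . . . 1 . 1 1 3 1 3 1 3 2 2 2 2 2
Index 5: author = original

Answer: original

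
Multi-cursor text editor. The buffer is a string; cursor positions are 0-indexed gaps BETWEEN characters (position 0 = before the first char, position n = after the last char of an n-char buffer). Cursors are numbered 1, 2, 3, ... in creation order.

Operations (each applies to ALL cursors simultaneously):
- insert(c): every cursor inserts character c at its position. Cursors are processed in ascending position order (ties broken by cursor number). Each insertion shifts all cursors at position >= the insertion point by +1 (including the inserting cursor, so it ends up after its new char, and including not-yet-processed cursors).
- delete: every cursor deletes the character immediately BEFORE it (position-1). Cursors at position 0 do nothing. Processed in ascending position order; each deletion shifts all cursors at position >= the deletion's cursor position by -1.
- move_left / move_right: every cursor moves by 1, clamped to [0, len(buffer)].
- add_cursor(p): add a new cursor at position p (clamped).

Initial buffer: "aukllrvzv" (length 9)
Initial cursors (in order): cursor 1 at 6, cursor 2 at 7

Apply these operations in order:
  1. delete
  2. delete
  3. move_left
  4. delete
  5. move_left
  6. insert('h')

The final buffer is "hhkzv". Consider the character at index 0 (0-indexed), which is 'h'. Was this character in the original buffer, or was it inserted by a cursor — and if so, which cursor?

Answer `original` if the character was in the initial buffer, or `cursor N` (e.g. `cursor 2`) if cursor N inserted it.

Answer: cursor 1

Derivation:
After op 1 (delete): buffer="aukllzv" (len 7), cursors c1@5 c2@5, authorship .......
After op 2 (delete): buffer="aukzv" (len 5), cursors c1@3 c2@3, authorship .....
After op 3 (move_left): buffer="aukzv" (len 5), cursors c1@2 c2@2, authorship .....
After op 4 (delete): buffer="kzv" (len 3), cursors c1@0 c2@0, authorship ...
After op 5 (move_left): buffer="kzv" (len 3), cursors c1@0 c2@0, authorship ...
After op 6 (insert('h')): buffer="hhkzv" (len 5), cursors c1@2 c2@2, authorship 12...
Authorship (.=original, N=cursor N): 1 2 . . .
Index 0: author = 1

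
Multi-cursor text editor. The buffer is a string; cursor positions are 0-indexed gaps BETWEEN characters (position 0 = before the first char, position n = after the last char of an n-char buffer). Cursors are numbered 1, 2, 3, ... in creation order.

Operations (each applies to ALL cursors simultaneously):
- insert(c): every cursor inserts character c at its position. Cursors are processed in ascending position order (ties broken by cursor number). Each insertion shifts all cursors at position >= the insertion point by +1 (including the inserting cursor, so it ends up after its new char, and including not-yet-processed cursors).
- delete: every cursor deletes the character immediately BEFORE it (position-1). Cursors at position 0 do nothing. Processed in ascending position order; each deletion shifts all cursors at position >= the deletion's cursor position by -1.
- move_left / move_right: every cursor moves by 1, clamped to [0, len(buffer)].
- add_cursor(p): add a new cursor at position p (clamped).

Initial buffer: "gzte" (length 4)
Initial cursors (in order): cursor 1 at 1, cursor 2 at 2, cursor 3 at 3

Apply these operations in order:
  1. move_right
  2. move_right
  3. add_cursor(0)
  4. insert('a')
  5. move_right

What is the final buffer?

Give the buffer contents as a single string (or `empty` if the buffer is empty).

After op 1 (move_right): buffer="gzte" (len 4), cursors c1@2 c2@3 c3@4, authorship ....
After op 2 (move_right): buffer="gzte" (len 4), cursors c1@3 c2@4 c3@4, authorship ....
After op 3 (add_cursor(0)): buffer="gzte" (len 4), cursors c4@0 c1@3 c2@4 c3@4, authorship ....
After op 4 (insert('a')): buffer="agztaeaa" (len 8), cursors c4@1 c1@5 c2@8 c3@8, authorship 4...1.23
After op 5 (move_right): buffer="agztaeaa" (len 8), cursors c4@2 c1@6 c2@8 c3@8, authorship 4...1.23

Answer: agztaeaa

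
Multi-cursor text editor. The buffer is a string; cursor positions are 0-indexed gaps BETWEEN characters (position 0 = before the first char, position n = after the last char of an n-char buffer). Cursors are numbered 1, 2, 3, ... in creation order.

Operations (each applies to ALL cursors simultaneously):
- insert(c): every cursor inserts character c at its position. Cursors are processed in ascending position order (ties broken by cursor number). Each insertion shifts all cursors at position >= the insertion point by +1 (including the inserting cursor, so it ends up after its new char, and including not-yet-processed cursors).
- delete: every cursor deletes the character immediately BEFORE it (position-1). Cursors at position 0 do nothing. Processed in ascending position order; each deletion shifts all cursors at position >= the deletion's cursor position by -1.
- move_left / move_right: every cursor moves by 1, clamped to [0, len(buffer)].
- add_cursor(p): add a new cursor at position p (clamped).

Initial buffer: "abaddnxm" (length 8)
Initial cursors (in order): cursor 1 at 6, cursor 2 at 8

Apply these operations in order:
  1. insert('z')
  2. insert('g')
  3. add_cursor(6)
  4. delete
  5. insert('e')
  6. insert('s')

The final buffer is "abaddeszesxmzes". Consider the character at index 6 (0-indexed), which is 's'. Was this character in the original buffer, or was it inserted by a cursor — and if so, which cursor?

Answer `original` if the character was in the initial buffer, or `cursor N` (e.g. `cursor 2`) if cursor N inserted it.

Answer: cursor 3

Derivation:
After op 1 (insert('z')): buffer="abaddnzxmz" (len 10), cursors c1@7 c2@10, authorship ......1..2
After op 2 (insert('g')): buffer="abaddnzgxmzg" (len 12), cursors c1@8 c2@12, authorship ......11..22
After op 3 (add_cursor(6)): buffer="abaddnzgxmzg" (len 12), cursors c3@6 c1@8 c2@12, authorship ......11..22
After op 4 (delete): buffer="abaddzxmz" (len 9), cursors c3@5 c1@6 c2@9, authorship .....1..2
After op 5 (insert('e')): buffer="abaddezexmze" (len 12), cursors c3@6 c1@8 c2@12, authorship .....311..22
After op 6 (insert('s')): buffer="abaddeszesxmzes" (len 15), cursors c3@7 c1@10 c2@15, authorship .....33111..222
Authorship (.=original, N=cursor N): . . . . . 3 3 1 1 1 . . 2 2 2
Index 6: author = 3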